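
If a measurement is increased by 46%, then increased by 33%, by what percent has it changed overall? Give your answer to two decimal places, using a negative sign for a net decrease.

94.18%

The combined multiplier is 1.46 × 1.33 = 1.9418.
That corresponds to an increase of 94.18%.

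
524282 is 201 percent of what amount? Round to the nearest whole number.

260837

524282 ÷ 2.01 ≈ 260837.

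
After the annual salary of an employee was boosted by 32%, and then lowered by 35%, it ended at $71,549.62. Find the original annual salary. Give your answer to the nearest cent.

The overall multiplier applied was 1.32 × 0.65 = 0.858.
So the original annual salary was $71,549.62 ÷ 0.858 ≈ $83,391.17.

$83,391.17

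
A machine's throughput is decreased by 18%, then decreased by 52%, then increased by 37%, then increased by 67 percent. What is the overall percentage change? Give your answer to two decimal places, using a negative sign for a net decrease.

An 18% decrease multiplies by 0.82.
Then a 52% decrease: 0.82 × 0.48 = 0.3936.
Then a 37% increase: 0.3936 × 1.37 = 0.539232.
Then a 67% increase: 0.539232 × 1.67 = 0.90051744.
Overall factor 0.90051744, i.e. -9.95%.

-9.95%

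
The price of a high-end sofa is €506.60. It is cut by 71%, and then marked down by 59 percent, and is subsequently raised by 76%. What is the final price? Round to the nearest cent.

€106.01

After the 71% decrease: €506.60 × 0.29 = €146.914.
After the 59% decrease: €146.914 × 0.41 = €60.23474.
76% increase: €60.23474 × 1.76 = €106.0131424 ≈ €106.01.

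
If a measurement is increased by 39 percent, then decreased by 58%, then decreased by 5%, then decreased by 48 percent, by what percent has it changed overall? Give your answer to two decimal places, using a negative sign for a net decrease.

-71.16%

A 39% increase multiplies by 1.39.
Then a 58% decrease: 1.39 × 0.42 = 0.5838.
Then a 5% decrease: 0.5838 × 0.95 = 0.55461.
Then a 48% decrease: 0.55461 × 0.52 = 0.2883972.
Overall factor 0.2883972, i.e. -71.16%.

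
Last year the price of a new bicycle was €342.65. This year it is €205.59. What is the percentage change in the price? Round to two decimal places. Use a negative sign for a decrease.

Change: €205.59 − €342.65 = -€137.06.
Relative to the original: -€137.06 ÷ €342.65 = -40.00%.

-40.00%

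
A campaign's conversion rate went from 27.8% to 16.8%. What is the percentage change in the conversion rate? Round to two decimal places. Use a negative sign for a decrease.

-39.57%

The change is 16.8 − 27.8 = -11.0 percentage points.
Relative to the original 27.8%, that is -11.0 ÷ 27.8 ≈ -39.57%.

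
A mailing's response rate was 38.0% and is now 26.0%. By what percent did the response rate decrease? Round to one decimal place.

31.6%

The change is 26.0 − 38.0 = -12.0 percentage points.
Relative to the original 38.0%, that is -12.0 ÷ 38.0 ≈ -31.6%.
So the response rate fell by 31.6%.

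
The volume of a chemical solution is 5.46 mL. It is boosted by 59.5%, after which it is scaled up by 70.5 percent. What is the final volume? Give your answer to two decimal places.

59.5% increase: 5.46 × 1.595 = 8.7087.
70.5% increase: 8.7087 × 1.705 = 14.8483335 ≈ 14.85.

14.85 mL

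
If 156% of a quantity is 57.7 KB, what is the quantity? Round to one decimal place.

57.7 KB ÷ 1.56 ≈ 37.0 KB.

37.0 KB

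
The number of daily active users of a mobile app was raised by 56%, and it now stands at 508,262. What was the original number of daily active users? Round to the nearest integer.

325,809

The overall multiplier applied was 1.56.
So the original number of daily active users was 508,262 ÷ 1.56 ≈ 325,809.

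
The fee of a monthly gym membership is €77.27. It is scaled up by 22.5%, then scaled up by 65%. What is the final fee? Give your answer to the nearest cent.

€156.18

22.5% increase: €77.27 × 1.225 = €94.65575.
65% increase: €94.65575 × 1.65 = €156.1819875 ≈ €156.18.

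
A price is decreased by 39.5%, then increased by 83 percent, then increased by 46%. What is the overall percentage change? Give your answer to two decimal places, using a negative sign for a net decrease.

The combined multiplier is 0.605 × 1.83 × 1.46 = 1.616439.
That corresponds to an increase of 61.64%.

61.64%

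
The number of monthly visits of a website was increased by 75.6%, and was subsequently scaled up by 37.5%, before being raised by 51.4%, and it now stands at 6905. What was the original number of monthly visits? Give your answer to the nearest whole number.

The overall multiplier applied was 1.756 × 1.375 × 1.514 = 3.655553.
So the original number of monthly visits was 6905 ÷ 3.655553 ≈ 1889.

1889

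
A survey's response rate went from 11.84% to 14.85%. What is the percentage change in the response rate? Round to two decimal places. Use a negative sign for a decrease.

The change is 14.85 − 11.84 = 3.01 percentage points.
Relative to the original 11.84%, that is 3.01 ÷ 11.84 ≈ 25.42%.

25.42%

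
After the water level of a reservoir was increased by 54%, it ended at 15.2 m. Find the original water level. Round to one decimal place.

The overall multiplier applied was 1.54.
So the original water level was 15.2 ÷ 1.54 ≈ 9.9 m.

9.9 m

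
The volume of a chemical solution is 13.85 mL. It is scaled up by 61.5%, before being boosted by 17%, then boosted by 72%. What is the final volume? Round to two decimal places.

45.01 mL

Apply the 61.5% increase: 13.85 × 1.615 = 22.36775.
After the 17% increase: 22.36775 × 1.17 = 26.1702675.
Apply the 72% increase: 26.1702675 × 1.72 = 45.0128601 ≈ 45.01.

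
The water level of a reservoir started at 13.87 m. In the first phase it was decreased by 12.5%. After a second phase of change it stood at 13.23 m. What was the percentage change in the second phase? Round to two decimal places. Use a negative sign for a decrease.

After the first phase: 13.87 × 0.875 = 12.13625.
Second-phase multiplier: 13.23 ÷ 12.13625 ≈ 1.090123.
That is a change of 9.01%.

9.01%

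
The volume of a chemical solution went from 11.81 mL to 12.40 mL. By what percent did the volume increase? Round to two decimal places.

5.00%

Change: 12.40 − 11.81 = 0.59.
Relative to the original: 0.59 ÷ 11.81 ≈ 5.00%.
So the volume increased by 5.00%.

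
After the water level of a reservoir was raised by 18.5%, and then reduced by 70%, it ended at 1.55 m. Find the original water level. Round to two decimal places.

4.36 m

The overall multiplier applied was 1.185 × 0.3 = 0.3555.
So the original water level was 1.55 ÷ 0.3555 ≈ 4.36 m.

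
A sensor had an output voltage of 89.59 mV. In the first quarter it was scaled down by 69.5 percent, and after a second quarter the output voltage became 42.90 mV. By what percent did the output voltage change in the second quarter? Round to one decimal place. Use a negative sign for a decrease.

After the first quarter: 89.59 × 0.305 = 27.32495.
Second-quarter multiplier: 42.90 ÷ 27.32495 ≈ 1.56999.
That is a change of 57.0%.

57.0%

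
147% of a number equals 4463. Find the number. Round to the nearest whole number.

3036

4463 ÷ 1.47 ≈ 3036.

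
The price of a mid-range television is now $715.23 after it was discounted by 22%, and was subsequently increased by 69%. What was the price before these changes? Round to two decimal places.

$542.58

The overall multiplier applied was 0.78 × 1.69 = 1.3182.
So the original price was $715.23 ÷ 1.3182 ≈ $542.58.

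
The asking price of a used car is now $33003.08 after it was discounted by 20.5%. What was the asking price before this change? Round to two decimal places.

$41513.31

The overall multiplier applied was 0.795.
So the original asking price was $33003.08 ÷ 0.795 ≈ $41513.31.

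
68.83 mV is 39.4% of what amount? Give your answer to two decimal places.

174.70 mV

68.83 mV ÷ 0.394 ≈ 174.70 mV.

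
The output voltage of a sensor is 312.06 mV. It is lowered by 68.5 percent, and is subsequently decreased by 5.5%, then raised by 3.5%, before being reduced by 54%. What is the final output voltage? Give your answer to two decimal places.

After the 68.5% decrease: 312.06 × 0.315 = 98.2989.
Apply the 5.5% decrease: 98.2989 × 0.945 = 92.8924605.
After the 3.5% increase: 92.8924605 × 1.035 = 96.1436966175.
After the 54% decrease: 96.1436966175 × 0.46 = 44.22610044405 ≈ 44.23.

44.23 mV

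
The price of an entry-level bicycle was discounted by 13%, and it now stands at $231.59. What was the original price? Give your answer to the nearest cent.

$266.20

The overall multiplier applied was 0.87.
So the original price was $231.59 ÷ 0.87 ≈ $266.20.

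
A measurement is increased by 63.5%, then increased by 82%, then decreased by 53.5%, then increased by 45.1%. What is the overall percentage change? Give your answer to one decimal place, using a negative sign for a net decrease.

100.8%

The combined multiplier is 1.635 × 1.82 × 0.465 × 1.451 = 2.0077494255.
That corresponds to an increase of 100.8%.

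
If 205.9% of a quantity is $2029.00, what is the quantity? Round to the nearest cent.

$2029.00 ÷ 2.059 ≈ $985.43.

$985.43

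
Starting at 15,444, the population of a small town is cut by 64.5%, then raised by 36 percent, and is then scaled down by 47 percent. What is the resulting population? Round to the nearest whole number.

3,952

Apply the 64.5% decrease: 15,444 × 0.355 = 5482.62.
Apply the 36% increase: 5482.62 × 1.36 = 7456.3632.
After the 47% decrease: 7456.3632 × 0.53 = 3951.872496 ≈ 3,952.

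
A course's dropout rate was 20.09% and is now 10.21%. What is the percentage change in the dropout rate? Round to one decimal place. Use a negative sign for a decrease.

-49.2%

The change is 10.21 − 20.09 = -9.88 percentage points.
Relative to the original 20.09%, that is -9.88 ÷ 20.09 ≈ -49.2%.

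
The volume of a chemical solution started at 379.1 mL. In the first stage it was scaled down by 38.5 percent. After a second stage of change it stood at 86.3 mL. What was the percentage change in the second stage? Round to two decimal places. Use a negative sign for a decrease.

-62.98%

After the first stage: 379.1 × 0.615 = 233.1465.
Second-stage multiplier: 86.3 ÷ 233.1465 ≈ 0.370154.
That is a change of -62.98%.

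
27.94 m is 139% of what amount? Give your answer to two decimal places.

20.10 m

27.94 m ÷ 1.39 ≈ 20.10 m.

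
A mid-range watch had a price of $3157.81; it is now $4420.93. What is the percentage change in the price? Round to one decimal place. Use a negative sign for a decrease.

Change: $4420.93 − $3157.81 = $1263.12.
Relative to the original: $1263.12 ÷ $3157.81 ≈ 40.0%.

40.0%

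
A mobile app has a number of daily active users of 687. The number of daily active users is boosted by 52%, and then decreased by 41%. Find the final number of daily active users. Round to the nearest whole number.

616

Each change multiplies by a factor: 1.52 × 0.59 = 0.8968.
687 × 0.8968 = 616.1016 ≈ 616.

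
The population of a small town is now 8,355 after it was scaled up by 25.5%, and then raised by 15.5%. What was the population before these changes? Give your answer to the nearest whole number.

5,764

Undoing the 15.5% increase: 8,355 ÷ 1.155 ≈ 7233.766234.
Undoing the 25.5% increase: 7233.766234 ÷ 1.255 ≈ 5,764.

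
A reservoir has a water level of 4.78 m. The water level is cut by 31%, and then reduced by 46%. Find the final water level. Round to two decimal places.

1.78 m

31% decrease: 4.78 × 0.69 = 3.2982.
46% decrease: 3.2982 × 0.54 = 1.781028 ≈ 1.78.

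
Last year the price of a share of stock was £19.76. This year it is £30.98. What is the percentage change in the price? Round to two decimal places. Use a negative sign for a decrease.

56.78%

Change: £30.98 − £19.76 = £11.22.
Relative to the original: £11.22 ÷ £19.76 ≈ 56.78%.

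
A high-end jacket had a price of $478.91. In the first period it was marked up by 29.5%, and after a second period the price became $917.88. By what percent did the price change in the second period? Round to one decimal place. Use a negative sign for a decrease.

48.0%

After the first period: $478.91 × 1.295 = $620.18845.
Second-period multiplier: $917.88 ÷ $620.18845 ≈ 1.48.
That is a change of 48.0%.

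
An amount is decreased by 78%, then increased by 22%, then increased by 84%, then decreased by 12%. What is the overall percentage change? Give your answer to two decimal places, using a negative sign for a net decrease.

A 78% decrease multiplies by 0.22.
Then a 22% increase: 0.22 × 1.22 = 0.2684.
Then an 84% increase: 0.2684 × 1.84 = 0.493856.
Then a 12% decrease: 0.493856 × 0.88 = 0.43459328.
Overall factor 0.43459328, i.e. -56.54%.

-56.54%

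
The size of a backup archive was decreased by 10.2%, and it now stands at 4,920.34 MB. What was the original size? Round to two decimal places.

The overall multiplier applied was 0.898.
So the original size was 4,920.34 ÷ 0.898 ≈ 5,479.22 MB.

5,479.22 MB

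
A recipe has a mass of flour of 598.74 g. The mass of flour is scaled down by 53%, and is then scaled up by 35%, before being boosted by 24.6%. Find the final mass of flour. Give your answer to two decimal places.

473.36 g

After the 53% decrease: 598.74 × 0.47 = 281.4078.
After the 35% increase: 281.4078 × 1.35 = 379.90053.
After the 24.6% increase: 379.90053 × 1.246 = 473.35606038 ≈ 473.36.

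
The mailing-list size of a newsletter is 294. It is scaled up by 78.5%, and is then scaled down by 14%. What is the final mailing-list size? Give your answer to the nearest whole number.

451

Each change multiplies by a factor: 1.785 × 0.86 = 1.5351.
294 × 1.5351 = 451.3194 ≈ 451.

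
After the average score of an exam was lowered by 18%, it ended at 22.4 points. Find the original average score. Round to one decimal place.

27.3 points

The overall multiplier applied was 0.82.
So the original average score was 22.4 ÷ 0.82 ≈ 27.3 points.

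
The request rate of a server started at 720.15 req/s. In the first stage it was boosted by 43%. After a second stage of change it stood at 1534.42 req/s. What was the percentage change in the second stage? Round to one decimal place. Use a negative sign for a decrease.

After the first stage: 720.15 × 1.43 = 1029.8145.
Second-stage multiplier: 1534.42 ÷ 1029.8145 ≈ 1.49.
That is a change of 49.0%.

49.0%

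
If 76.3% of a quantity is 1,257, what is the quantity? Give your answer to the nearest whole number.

1,257 ÷ 0.763 ≈ 1,647.

1,647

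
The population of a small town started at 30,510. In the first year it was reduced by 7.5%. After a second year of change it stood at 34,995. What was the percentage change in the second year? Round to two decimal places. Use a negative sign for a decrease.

24.00%

After the first year: 30,510 × 0.925 = 28221.75.
Second-year multiplier: 34,995 ÷ 28221.75 ≈ 1.240001.
That is a change of 24.00%.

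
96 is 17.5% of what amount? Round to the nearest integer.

549

96 ÷ 0.175 ≈ 549.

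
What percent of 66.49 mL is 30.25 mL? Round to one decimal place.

30.25 mL ÷ 66.49 mL ≈ 45.5%.

45.5%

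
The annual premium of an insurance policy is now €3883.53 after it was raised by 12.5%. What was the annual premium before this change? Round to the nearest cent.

The overall multiplier applied was 1.125.
So the original annual premium was €3883.53 ÷ 1.125 ≈ €3452.03.

€3452.03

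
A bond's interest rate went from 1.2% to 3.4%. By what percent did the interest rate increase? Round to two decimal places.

The change is 3.4 − 1.2 = 2.2 percentage points.
Relative to the original 1.2%, that is 2.2 ÷ 1.2 ≈ 183.33%.
So the interest rate rose by 183.33%.

183.33%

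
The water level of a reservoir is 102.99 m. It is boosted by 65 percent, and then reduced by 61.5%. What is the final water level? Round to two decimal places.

Each change multiplies by a factor: 1.65 × 0.385 = 0.63525.
102.99 × 0.63525 = 65.4243975 ≈ 65.42.

65.42 m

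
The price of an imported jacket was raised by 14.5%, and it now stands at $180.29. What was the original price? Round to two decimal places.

$157.46

The overall multiplier applied was 1.145.
So the original price was $180.29 ÷ 1.145 ≈ $157.46.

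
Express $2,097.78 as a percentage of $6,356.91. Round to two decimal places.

33.00%

$2,097.78 ÷ $6,356.91 ≈ 33.00%.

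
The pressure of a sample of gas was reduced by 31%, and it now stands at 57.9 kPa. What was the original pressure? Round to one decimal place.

The overall multiplier applied was 0.69.
So the original pressure was 57.9 ÷ 0.69 ≈ 83.9 kPa.

83.9 kPa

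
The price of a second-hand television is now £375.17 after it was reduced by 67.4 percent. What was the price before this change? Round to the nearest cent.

£1,150.83

The overall multiplier applied was 0.326.
So the original price was £375.17 ÷ 0.326 ≈ £1,150.83.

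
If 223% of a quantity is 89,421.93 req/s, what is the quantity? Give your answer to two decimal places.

89,421.93 req/s ÷ 2.23 ≈ 40,099.52 req/s.

40,099.52 req/s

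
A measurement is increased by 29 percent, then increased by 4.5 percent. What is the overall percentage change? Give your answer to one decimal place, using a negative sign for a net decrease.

34.8%

A 29% increase multiplies by 1.29.
Then a 4.5% increase: 1.29 × 1.045 = 1.34805.
Overall factor 1.34805, i.e. 34.8%.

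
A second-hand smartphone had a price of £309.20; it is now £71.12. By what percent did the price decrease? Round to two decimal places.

77.00%

Change: £71.12 − £309.20 = -£238.08.
Relative to the original: -£238.08 ÷ £309.20 ≈ -77.00%.
So the price decreased by 77.00%.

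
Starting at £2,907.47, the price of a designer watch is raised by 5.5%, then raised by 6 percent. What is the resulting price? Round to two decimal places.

5.5% increase: £2,907.47 × 1.055 = £3067.38085.
6% increase: £3067.38085 × 1.06 = £3251.423701 ≈ £3,251.42.

£3,251.42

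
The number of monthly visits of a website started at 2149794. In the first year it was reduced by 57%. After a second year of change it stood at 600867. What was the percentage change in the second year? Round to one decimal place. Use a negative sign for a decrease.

After the first year: 2149794 × 0.43 = 924411.42.
Second-year multiplier: 600867 ÷ 924411.42 ≈ 0.65.
That is a change of -35.0%.

-35.0%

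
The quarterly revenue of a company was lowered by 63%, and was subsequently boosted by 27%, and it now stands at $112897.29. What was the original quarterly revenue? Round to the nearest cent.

$240258.12

The overall multiplier applied was 0.37 × 1.27 = 0.4699.
So the original quarterly revenue was $112897.29 ÷ 0.4699 ≈ $240258.12.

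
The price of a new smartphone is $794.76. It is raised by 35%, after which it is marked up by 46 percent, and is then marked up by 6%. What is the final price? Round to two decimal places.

$1660.46

After the 35% increase: $794.76 × 1.35 = $1072.926.
Apply the 46% increase: $1072.926 × 1.46 = $1566.47196.
Apply the 6% increase: $1566.47196 × 1.06 = $1660.4602776 ≈ $1660.46.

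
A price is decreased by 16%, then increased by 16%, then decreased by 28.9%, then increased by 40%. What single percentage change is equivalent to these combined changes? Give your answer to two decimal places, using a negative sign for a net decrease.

The combined multiplier is 0.84 × 1.16 × 0.711 × 1.4 = 0.96991776.
That corresponds to a decrease of 3.01%.

-3.01%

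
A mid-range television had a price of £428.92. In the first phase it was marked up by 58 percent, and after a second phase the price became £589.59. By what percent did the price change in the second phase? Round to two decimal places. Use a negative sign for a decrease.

-13.00%

After the first phase: £428.92 × 1.58 = £677.6936.
Second-phase multiplier: £589.59 ÷ £677.6936 ≈ 0.869995.
That is a change of -13.00%.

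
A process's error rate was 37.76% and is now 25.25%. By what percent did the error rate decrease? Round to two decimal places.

33.13%

The change is 25.25 − 37.76 = -12.51 percentage points.
Relative to the original 37.76%, that is -12.51 ÷ 37.76 ≈ -33.13%.
So the error rate fell by 33.13%.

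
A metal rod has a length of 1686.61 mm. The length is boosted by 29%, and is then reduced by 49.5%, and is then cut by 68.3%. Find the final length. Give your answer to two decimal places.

Each change multiplies by a factor: 1.29 × 0.505 × 0.317 = 0.20650965.
1686.61 × 0.20650965 = 348.3012407865 ≈ 348.30.

348.30 mm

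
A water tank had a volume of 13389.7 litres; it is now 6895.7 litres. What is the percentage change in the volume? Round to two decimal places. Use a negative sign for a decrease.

Change: 6895.7 − 13389.7 = -6494.0.
Relative to the original: -6494.0 ÷ 13389.7 ≈ -48.50%.

-48.50%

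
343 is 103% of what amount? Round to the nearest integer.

333

343 ÷ 1.03 ≈ 333.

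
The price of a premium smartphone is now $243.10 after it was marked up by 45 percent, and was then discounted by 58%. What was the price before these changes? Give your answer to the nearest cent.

Undoing the 58% decrease: $243.10 ÷ 0.42 ≈ $578.809524.
Undoing the 45% increase: $578.809524 ÷ 1.45 ≈ $399.18.

$399.18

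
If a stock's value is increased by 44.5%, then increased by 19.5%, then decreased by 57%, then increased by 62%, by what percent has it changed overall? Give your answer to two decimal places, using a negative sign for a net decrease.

The combined multiplier is 1.445 × 1.195 × 0.43 × 1.62 = 1.202871465.
That corresponds to an increase of 20.29%.

20.29%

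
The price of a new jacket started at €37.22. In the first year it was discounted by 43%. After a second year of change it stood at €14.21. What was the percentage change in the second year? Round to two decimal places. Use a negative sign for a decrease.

-33.02%

After the first year: €37.22 × 0.57 = €21.2154.
Second-year multiplier: €14.21 ÷ €21.2154 ≈ 0.669796.
That is a change of -33.02%.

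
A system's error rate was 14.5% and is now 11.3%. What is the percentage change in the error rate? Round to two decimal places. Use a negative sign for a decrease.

-22.07%

The change is 11.3 − 14.5 = -3.2 percentage points.
Relative to the original 14.5%, that is -3.2 ÷ 14.5 ≈ -22.07%.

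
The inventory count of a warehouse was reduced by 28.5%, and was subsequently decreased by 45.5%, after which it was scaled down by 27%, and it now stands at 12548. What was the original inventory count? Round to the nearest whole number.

44111

Undoing the 27% decrease: 12548 ÷ 0.73 ≈ 17189.041096.
Undoing the 45.5% decrease: 17189.041096 ÷ 0.545 ≈ 31539.524947.
Undoing the 28.5% decrease: 31539.524947 ÷ 0.715 ≈ 44111.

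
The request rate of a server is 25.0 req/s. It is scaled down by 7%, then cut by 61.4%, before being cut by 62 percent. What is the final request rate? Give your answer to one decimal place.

Each change multiplies by a factor: 0.93 × 0.386 × 0.38 = 0.1364124.
25.0 × 0.1364124 = 3.41031 ≈ 3.4.

3.4 req/s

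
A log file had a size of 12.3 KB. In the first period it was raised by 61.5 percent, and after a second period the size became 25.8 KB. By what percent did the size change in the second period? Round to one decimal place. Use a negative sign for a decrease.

After the first period: 12.3 × 1.615 = 19.8645.
Second-period multiplier: 25.8 ÷ 19.8645 ≈ 1.2988.
That is a change of 29.9%.

29.9%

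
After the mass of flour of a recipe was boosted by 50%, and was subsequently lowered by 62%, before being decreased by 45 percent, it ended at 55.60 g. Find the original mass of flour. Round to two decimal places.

Undoing the 45% decrease: 55.60 ÷ 0.55 ≈ 101.090909.
Undoing the 62% decrease: 101.090909 ÷ 0.38 ≈ 266.028708.
Undoing the 50% increase: 266.028708 ÷ 1.5 ≈ 177.35 g.

177.35 g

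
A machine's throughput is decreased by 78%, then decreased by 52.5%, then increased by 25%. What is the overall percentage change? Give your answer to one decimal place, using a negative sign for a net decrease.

-86.9%

A 78% decrease multiplies by 0.22.
Then a 52.5% decrease: 0.22 × 0.475 = 0.1045.
Then a 25% increase: 0.1045 × 1.25 = 0.130625.
Overall factor 0.130625, i.e. -86.9%.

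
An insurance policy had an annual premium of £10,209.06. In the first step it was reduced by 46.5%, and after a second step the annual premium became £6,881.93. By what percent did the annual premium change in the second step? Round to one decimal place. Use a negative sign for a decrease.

After the first step: £10,209.06 × 0.535 = £5461.8471.
Second-step multiplier: £6,881.93 ÷ £5461.8471 ≈ 1.26.
That is a change of 26.0%.

26.0%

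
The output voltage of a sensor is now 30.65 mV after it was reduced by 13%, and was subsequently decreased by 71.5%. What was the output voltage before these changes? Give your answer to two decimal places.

The overall multiplier applied was 0.87 × 0.285 = 0.24795.
So the original output voltage was 30.65 ÷ 0.24795 ≈ 123.61 mV.

123.61 mV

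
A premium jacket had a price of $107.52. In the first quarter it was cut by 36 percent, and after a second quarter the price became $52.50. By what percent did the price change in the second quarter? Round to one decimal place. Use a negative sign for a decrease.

After the first quarter: $107.52 × 0.64 = $68.8128.
Second-quarter multiplier: $52.50 ÷ $68.8128 ≈ 0.76294.
That is a change of -23.7%.

-23.7%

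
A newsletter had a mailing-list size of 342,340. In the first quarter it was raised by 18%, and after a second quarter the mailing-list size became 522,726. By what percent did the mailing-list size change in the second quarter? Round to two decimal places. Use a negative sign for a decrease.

29.40%

After the first quarter: 342,340 × 1.18 = 403961.2.
Second-quarter multiplier: 522,726 ÷ 403961.2 ≈ 1.294001.
That is a change of 29.40%.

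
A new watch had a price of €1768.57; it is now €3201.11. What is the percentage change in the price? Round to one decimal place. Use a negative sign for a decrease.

81.0%

Change: €3201.11 − €1768.57 = €1432.54.
Relative to the original: €1432.54 ÷ €1768.57 ≈ 81.0%.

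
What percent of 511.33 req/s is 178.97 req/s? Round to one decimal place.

178.97 req/s ÷ 511.33 req/s ≈ 35.0%.

35.0%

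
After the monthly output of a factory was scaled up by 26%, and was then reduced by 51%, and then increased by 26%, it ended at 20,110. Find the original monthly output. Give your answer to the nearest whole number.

25,851

The overall multiplier applied was 1.26 × 0.49 × 1.26 = 0.777924.
So the original monthly output was 20,110 ÷ 0.777924 ≈ 25,851.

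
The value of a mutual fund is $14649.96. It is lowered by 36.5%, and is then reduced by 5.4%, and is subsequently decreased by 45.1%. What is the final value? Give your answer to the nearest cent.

Each change multiplies by a factor: 0.635 × 0.946 × 0.549 = 0.32978979.
$14649.96 × 0.32978979 = $4831.4072319084 ≈ $4831.41.

$4831.41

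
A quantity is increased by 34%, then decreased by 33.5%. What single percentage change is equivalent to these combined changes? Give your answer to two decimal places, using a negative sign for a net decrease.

The combined multiplier is 1.34 × 0.665 = 0.8911.
That corresponds to a decrease of 10.89%.

-10.89%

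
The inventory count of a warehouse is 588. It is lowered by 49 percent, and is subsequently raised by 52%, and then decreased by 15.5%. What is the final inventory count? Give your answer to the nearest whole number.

385

After the 49% decrease: 588 × 0.51 = 299.88.
After the 52% increase: 299.88 × 1.52 = 455.8176.
Apply the 15.5% decrease: 455.8176 × 0.845 = 385.165872 ≈ 385.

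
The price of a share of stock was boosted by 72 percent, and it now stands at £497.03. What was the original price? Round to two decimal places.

The overall multiplier applied was 1.72.
So the original price was £497.03 ÷ 1.72 ≈ £288.97.

£288.97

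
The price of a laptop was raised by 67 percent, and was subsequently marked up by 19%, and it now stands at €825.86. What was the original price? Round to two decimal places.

Undoing the 19% increase: €825.86 ÷ 1.19 = €694.
Undoing the 67% increase: €694 ÷ 1.67 ≈ €415.57.

€415.57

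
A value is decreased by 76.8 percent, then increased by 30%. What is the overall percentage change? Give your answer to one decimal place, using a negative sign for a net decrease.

The combined multiplier is 0.232 × 1.3 = 0.3016.
That corresponds to a decrease of 69.8%.

-69.8%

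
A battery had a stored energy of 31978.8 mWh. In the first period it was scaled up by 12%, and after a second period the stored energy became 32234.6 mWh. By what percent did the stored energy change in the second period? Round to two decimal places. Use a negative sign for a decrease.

-10.00%

After the first period: 31978.8 × 1.12 = 35816.256.
Second-period multiplier: 32234.6 ÷ 35816.256 ≈ 0.899999.
That is a change of -10.00%.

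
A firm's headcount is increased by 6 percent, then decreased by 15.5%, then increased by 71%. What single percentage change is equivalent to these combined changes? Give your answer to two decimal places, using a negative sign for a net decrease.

The combined multiplier is 1.06 × 0.845 × 1.71 = 1.531647.
That corresponds to an increase of 53.16%.

53.16%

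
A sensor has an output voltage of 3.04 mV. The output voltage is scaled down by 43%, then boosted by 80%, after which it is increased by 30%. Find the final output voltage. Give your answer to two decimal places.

4.05 mV

43% decrease: 3.04 × 0.57 = 1.7328.
80% increase: 1.7328 × 1.8 = 3.11904.
After the 30% increase: 3.11904 × 1.3 = 4.054752 ≈ 4.05.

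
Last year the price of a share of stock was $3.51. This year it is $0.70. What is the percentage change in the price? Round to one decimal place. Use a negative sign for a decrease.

Change: $0.70 − $3.51 = -$2.81.
Relative to the original: -$2.81 ÷ $3.51 ≈ -80.1%.

-80.1%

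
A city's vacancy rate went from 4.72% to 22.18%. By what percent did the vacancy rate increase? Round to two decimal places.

The change is 22.18 − 4.72 = 17.46 percentage points.
Relative to the original 4.72%, that is 17.46 ÷ 4.72 ≈ 369.92%.
So the vacancy rate rose by 369.92%.

369.92%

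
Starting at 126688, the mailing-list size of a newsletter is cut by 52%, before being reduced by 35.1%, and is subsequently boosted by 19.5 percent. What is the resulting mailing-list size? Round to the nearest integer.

Apply the 52% decrease: 126688 × 0.48 = 60810.24.
Apply the 35.1% decrease: 60810.24 × 0.649 = 39465.84576.
Apply the 19.5% increase: 39465.84576 × 1.195 = 47161.6856832 ≈ 47162.

47162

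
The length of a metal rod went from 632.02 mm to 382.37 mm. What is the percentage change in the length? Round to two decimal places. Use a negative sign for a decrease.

-39.50%

Change: 382.37 − 632.02 = -249.65.
Relative to the original: -249.65 ÷ 632.02 ≈ -39.50%.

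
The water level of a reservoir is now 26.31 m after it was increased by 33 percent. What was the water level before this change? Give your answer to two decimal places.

19.78 m

The overall multiplier applied was 1.33.
So the original water level was 26.31 ÷ 1.33 ≈ 19.78 m.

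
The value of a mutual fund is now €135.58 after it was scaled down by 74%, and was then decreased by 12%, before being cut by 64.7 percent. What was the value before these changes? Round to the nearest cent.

€1,678.67

Undoing the 64.7% decrease: €135.58 ÷ 0.353 ≈ €384.07932.
Undoing the 12% decrease: €384.07932 ÷ 0.88 ≈ €436.453773.
Undoing the 74% decrease: €436.453773 ÷ 0.26 ≈ €1,678.67.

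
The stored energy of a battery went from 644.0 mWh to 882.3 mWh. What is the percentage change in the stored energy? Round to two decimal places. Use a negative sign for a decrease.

Change: 882.3 − 644.0 = 238.3.
Relative to the original: 238.3 ÷ 644.0 ≈ 37.00%.

37.00%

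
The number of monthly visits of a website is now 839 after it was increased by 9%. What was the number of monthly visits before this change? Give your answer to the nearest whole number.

The overall multiplier applied was 1.09.
So the original number of monthly visits was 839 ÷ 1.09 ≈ 770.

770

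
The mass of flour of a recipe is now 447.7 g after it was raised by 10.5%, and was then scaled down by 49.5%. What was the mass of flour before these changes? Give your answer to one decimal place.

The overall multiplier applied was 1.105 × 0.505 = 0.558025.
So the original mass of flour was 447.7 ÷ 0.558025 ≈ 802.3 g.

802.3 g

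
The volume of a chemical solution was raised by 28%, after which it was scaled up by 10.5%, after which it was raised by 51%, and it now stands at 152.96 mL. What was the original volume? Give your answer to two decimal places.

71.62 mL

The overall multiplier applied was 1.28 × 1.105 × 1.51 = 2.135744.
So the original volume was 152.96 ÷ 2.135744 ≈ 71.62 mL.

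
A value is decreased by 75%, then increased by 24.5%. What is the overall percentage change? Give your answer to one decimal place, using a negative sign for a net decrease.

A 75% decrease multiplies by 0.25.
Then a 24.5% increase: 0.25 × 1.245 = 0.31125.
Overall factor 0.31125, i.e. -68.9%.

-68.9%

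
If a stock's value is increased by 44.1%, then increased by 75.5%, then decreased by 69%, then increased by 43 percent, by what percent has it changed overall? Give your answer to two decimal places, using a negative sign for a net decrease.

A 44.1% increase multiplies by 1.441.
Then a 75.5% increase: 1.441 × 1.755 = 2.528955.
Then a 69% decrease: 2.528955 × 0.31 = 0.78397605.
Then a 43% increase: 0.78397605 × 1.43 = 1.1210857515.
Overall factor 1.1210857515, i.e. 12.11%.

12.11%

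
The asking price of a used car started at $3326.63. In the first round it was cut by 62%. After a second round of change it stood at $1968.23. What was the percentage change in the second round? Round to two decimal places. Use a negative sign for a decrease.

55.70%

After the first round: $3326.63 × 0.38 = $1264.1194.
Second-round multiplier: $1968.23 ÷ $1264.1194 ≈ 1.556997.
That is a change of 55.70%.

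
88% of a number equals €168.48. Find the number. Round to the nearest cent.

€191.45

€168.48 ÷ 0.88 ≈ €191.45.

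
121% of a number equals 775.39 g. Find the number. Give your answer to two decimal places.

775.39 g ÷ 1.21 ≈ 640.82 g.

640.82 g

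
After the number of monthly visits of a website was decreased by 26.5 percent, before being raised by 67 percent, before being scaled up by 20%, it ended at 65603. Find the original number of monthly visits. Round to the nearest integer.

44539

The overall multiplier applied was 0.735 × 1.67 × 1.2 = 1.47294.
So the original number of monthly visits was 65603 ÷ 1.47294 ≈ 44539.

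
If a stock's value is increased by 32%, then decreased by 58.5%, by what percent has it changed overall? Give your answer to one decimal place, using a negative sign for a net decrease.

The combined multiplier is 1.32 × 0.415 = 0.5478.
That corresponds to a decrease of 45.2%.

-45.2%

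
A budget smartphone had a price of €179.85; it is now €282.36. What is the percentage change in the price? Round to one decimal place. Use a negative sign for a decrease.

Change: €282.36 − €179.85 = €102.51.
Relative to the original: €102.51 ÷ €179.85 ≈ 57.0%.

57.0%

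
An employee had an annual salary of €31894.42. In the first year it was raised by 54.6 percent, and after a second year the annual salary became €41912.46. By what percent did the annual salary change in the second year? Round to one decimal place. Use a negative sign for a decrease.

-15.0%

After the first year: €31894.42 × 1.546 = €49308.77332.
Second-year multiplier: €41912.46 ÷ €49308.77332 ≈ 0.85.
That is a change of -15.0%.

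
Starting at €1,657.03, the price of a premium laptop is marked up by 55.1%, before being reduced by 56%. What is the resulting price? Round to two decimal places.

After the 55.1% increase: €1,657.03 × 1.551 = €2570.05353.
Apply the 56% decrease: €2570.05353 × 0.44 = €1130.8235532 ≈ €1,130.82.

€1,130.82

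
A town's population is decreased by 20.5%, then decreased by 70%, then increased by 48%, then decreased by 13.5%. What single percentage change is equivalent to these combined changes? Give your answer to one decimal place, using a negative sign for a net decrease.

-69.5%

A 20.5% decrease multiplies by 0.795.
Then a 70% decrease: 0.795 × 0.3 = 0.2385.
Then a 48% increase: 0.2385 × 1.48 = 0.35298.
Then a 13.5% decrease: 0.35298 × 0.865 = 0.3053277.
Overall factor 0.3053277, i.e. -69.5%.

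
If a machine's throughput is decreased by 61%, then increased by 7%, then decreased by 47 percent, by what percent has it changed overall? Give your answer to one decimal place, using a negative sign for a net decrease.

A 61% decrease multiplies by 0.39.
Then a 7% increase: 0.39 × 1.07 = 0.4173.
Then a 47% decrease: 0.4173 × 0.53 = 0.221169.
Overall factor 0.221169, i.e. -77.9%.

-77.9%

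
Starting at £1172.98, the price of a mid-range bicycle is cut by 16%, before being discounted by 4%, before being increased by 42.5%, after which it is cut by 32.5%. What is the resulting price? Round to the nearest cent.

After the 16% decrease: £1172.98 × 0.84 = £985.3032.
After the 4% decrease: £985.3032 × 0.96 = £945.891072.
After the 42.5% increase: £945.891072 × 1.425 = £1347.8947776.
32.5% decrease: £1347.8947776 × 0.675 = £909.82897488 ≈ £909.83.

£909.83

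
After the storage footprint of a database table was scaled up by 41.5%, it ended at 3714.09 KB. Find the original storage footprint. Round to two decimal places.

2624.80 KB

The overall multiplier applied was 1.415.
So the original storage footprint was 3714.09 ÷ 1.415 ≈ 2624.80 KB.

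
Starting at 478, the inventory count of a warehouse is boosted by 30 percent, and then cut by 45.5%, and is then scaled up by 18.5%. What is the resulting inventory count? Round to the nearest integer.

Each change multiplies by a factor: 1.3 × 0.545 × 1.185 = 0.8395725.
478 × 0.8395725 = 401.315655 ≈ 401.

401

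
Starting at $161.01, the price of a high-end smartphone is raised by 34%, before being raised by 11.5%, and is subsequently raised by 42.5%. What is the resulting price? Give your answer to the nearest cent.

$342.81

Each change multiplies by a factor: 1.34 × 1.115 × 1.425 = 2.1290925.
$161.01 × 2.1290925 = $342.805183425 ≈ $342.81.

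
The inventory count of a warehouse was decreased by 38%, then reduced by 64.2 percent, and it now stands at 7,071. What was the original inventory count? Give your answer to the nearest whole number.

31,857

Undoing the 64.2% decrease: 7,071 ÷ 0.358 ≈ 19751.396648.
Undoing the 38% decrease: 19751.396648 ÷ 0.62 ≈ 31,857.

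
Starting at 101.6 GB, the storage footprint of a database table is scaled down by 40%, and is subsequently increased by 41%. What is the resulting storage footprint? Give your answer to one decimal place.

After the 40% decrease: 101.6 × 0.6 = 60.96.
Apply the 41% increase: 60.96 × 1.41 = 85.9536 ≈ 86.0.

86.0 GB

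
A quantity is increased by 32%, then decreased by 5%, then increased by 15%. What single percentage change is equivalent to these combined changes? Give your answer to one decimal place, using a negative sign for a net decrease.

The combined multiplier is 1.32 × 0.95 × 1.15 = 1.4421.
That corresponds to an increase of 44.2%.

44.2%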